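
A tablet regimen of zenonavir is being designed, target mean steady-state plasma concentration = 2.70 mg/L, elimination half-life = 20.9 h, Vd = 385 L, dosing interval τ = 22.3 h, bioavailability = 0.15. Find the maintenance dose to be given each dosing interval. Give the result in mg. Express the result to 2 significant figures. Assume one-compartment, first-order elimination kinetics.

k = ln2 / t½ = 0.693147 / 20.9 = 0.03316 h⁻¹
CL = k × Vd = 0.03316 × 385 = 12.77 L/h
At steady state, F × (Dose/τ) = Css × CL.
Dose = Css × CL × τ / F = 2.70 × 12.77 × 22.3 / 0.15 = 5126 mg

5100 mg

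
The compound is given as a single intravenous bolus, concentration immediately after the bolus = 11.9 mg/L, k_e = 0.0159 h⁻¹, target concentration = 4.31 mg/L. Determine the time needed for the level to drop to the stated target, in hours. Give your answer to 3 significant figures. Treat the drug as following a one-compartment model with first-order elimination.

63.9 h

t = ln(C₀ / C) / k = ln(11.90 / 4.31) / 0.01590
  = ln(2.761) / 0.01590 = 1.016 / 0.01590 = 63.90 h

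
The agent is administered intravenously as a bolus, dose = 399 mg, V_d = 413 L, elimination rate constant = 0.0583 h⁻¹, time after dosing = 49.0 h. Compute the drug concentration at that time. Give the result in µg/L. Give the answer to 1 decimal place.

C₀ = Dose / Vd = 399.0 / 413 = 0.9661 mg/L
C = C₀ · e^(−k·t) = 0.9661 × e^(−0.05830 × 49.0)
  = 0.9661 × 0.05746 = 0.05551 mg/L
Convert: 0.05551 mg/L × 1000 = 55.51 µg/L

55.5 µg/L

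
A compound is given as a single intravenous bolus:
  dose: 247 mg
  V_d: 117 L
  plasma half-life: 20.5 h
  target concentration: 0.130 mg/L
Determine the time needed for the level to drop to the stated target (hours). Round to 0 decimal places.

82 h

C₀ = Dose / Vd = 247.0 / 117 = 2.111 mg/L
k = ln2 / t½ = 0.693147 / 20.5 = 0.03381 h⁻¹
t = ln(C₀ / C) / k = ln(2.111 / 0.130) / 0.03381
  = ln(16.24) / 0.03381 = 2.787 / 0.03381 = 82.43 h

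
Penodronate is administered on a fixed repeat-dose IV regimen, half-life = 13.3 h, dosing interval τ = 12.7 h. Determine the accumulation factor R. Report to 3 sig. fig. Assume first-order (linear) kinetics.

2.07

k = ln2 / t½ = 0.693147 / 13.3 = 0.05212 h⁻¹
e^(−kτ) = e^(−0.05212 × 12.7) = 0.5159
Accumulation ratio R = 1 / (1 − e^(−kτ)) = 1 / (1 − 0.5159) = 2.066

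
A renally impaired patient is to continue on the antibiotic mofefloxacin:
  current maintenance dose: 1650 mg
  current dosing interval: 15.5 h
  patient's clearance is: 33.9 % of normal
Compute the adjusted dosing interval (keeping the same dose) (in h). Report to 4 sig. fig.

45.72 h

To keep the same average steady-state level, dosing rate must scale with clearance.
CL ratio = 33.9 / 100 = 0.3390
New interval (same dose) = 15.5 / 0.3390 = 45.72 h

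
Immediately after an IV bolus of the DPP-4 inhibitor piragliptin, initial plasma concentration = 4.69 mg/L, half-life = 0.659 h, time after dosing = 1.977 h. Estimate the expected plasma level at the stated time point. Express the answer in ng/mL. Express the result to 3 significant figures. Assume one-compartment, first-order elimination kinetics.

k = ln2 / t½ = 0.693147 / 0.659 = 1.052 h⁻¹
t / t½ = 1.977 / 0.659 = 3 half-lives
C = C₀ × (1/2)^3 = 4.690 × 0.1250 = 0.5863 mg/L
Convert: 0.5863 mg/L × 1000 = 586.3 ng/mL

586 ng/mL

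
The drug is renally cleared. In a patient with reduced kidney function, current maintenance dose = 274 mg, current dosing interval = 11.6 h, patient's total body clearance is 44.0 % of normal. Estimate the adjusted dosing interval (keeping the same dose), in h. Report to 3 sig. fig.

26.4 h

To keep the same average steady-state level, dosing rate must scale with clearance.
CL ratio = 44.0 / 100 = 0.4400
New interval (same dose) = 11.6 / 0.4400 = 26.36 h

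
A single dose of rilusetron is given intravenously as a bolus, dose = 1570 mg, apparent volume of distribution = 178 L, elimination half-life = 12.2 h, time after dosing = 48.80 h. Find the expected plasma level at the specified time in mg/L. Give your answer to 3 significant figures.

0.551 mg/L

C₀ = Dose / Vd = 1570 / 178 = 8.820 mg/L
k = ln2 / t½ = 0.693147 / 12.2 = 0.05682 h⁻¹
t / t½ = 48.80 / 12.2 = 4 half-lives
C = C₀ × (1/2)^4 = 8.820 × 0.06250 = 0.5513 mg/L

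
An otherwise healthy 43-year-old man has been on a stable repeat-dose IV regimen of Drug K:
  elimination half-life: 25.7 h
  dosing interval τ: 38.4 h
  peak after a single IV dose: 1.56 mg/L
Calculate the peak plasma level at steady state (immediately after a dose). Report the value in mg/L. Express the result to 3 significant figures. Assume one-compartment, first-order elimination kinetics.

k = ln2 / t½ = 0.693147 / 25.7 = 0.02697 h⁻¹
e^(−kτ) = e^(−0.02697 × 38.4) = 0.3550
Accumulation ratio R = 1 / (1 − e^(−kτ)) = 1 / (1 − 0.3550) = 1.550
Steady-state peak = C₀ × R = 1.56 × 1.550 = 2.418 mg/L

2.42 mg/L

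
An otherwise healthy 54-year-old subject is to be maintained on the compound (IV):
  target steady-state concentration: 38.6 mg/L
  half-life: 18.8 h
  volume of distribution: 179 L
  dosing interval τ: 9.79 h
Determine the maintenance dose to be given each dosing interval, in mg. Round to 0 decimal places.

2494 mg

k = ln2 / t½ = 0.693147 / 18.8 = 0.03687 h⁻¹
CL = k × Vd = 0.03687 × 179 = 6.600 L/h
At steady state, Dose/τ = Css × CL.
Dose = Css × CL × τ = 38.6 × 6.600 × 9.79 = 2494 mg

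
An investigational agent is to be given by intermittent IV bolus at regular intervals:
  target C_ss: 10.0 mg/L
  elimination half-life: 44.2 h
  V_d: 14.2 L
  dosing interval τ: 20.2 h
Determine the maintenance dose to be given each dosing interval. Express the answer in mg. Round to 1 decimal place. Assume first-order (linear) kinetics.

45.0 mg

k = ln2 / t½ = 0.693147 / 44.2 = 0.01568 h⁻¹
CL = k × Vd = 0.01568 × 14.2 = 0.2227 L/h
At steady state, Dose/τ = Css × CL.
Dose = Css × CL × τ = 10.0 × 0.2227 × 20.2 = 44.99 mg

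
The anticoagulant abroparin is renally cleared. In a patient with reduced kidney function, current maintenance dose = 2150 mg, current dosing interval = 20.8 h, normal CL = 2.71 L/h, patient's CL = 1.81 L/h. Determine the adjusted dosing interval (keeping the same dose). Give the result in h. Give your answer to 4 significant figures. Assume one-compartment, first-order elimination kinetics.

To keep the same average steady-state level, dosing rate must scale with clearance.
CL ratio = 1.81 / 2.71 = 0.6679
New interval (same dose) = 20.8 / 0.6679 = 31.14 h

31.14 h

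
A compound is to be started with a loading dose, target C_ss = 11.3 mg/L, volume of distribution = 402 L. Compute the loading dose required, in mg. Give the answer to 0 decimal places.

LD = Css × Vd = 11.3 × 402 = 4543 mg

4543 mg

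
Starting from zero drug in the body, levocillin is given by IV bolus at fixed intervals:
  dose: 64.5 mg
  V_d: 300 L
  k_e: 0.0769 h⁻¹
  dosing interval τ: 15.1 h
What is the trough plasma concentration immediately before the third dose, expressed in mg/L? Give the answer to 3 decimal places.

0.088 mg/L

C₀ per dose = Dose / Vd = 64.5 / 300 = 0.2150 mg/L
Fraction remaining after one interval: r = e^(−kτ) = e^(−0.07690 × 15.1) = 0.3131
Before dose 3, 2 doses have been given (aged 1τ, 2τ).
C_trough = C₀ × (r + r²) = 0.2150 × (0.3131 + 0.09803) = 0.08839 mg/L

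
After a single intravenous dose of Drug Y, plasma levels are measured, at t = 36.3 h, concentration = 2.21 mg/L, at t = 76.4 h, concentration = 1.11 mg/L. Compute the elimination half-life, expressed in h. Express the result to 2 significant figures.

k = ln(C₁/C₂) / (t₂ − t₁) = ln(2.21/1.11) / (76.4 − 36.3)
  = 0.6886 / 40.10 = 0.01717 h⁻¹
t½ = ln2 / k = 0.693147 / 0.01717 = 40.37 h

40 h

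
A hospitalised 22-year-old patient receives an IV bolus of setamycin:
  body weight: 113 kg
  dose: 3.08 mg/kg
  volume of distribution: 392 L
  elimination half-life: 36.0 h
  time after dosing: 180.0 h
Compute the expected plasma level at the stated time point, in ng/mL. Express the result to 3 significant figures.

27.7 ng/mL

Total dose = 3.08 × 113 = 348.0 mg
C₀ = Dose / Vd = 348.0 / 392 = 0.8878 mg/L
k = ln2 / t½ = 0.693147 / 36.0 = 0.01925 h⁻¹
t / t½ = 180.0 / 36.0 = 5 half-lives
C = C₀ × (1/2)^5 = 0.8878 × 0.03125 = 0.02774 mg/L
Convert: 0.02774 mg/L × 1000 = 27.74 ng/mL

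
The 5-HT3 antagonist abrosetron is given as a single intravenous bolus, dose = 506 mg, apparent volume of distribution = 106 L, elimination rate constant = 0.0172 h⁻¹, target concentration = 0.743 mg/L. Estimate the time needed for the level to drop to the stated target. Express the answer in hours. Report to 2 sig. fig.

110 h

C₀ = Dose / Vd = 506.0 / 106 = 4.774 mg/L
t = ln(C₀ / C) / k = ln(4.774 / 0.743) / 0.01720
  = ln(6.425) / 0.01720 = 1.860 / 0.01720 = 108.1 h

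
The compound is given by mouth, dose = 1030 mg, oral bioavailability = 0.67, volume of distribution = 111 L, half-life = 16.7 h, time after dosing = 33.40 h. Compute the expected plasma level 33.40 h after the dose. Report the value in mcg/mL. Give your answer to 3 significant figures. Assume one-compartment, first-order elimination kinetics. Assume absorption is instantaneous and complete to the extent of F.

Amount reaching circulation = F × Dose = 0.67 × 1030 = 690.1 mg
C₀ = F·Dose / Vd = 690.1 / 111 = 6.217 mg/L
k = ln2 / t½ = 0.693147 / 16.7 = 0.04151 h⁻¹
t / t½ = 33.40 / 16.7 = 2 half-lives
C = C₀ × (1/2)^2 = 6.217 × 0.2500 = 1.554 mg/L
(1.554 mg/L = 1.554 mcg/mL)

1.55 mcg/mL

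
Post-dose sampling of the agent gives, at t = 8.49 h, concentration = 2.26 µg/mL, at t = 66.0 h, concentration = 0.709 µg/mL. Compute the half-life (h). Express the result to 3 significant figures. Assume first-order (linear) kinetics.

k = ln(C₁/C₂) / (t₂ − t₁) = ln(2.26/0.709) / (66.0 − 8.49)
  = 1.159 / 57.51 = 0.02015 h⁻¹
t½ = ln2 / k = 0.693147 / 0.02015 = 34.40 h

34.4 h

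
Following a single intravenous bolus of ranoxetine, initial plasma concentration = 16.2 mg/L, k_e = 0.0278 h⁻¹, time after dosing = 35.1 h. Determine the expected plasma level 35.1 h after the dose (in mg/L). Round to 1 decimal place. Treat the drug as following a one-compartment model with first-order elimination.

C = C₀ · e^(−k·t) = 16.20 × e^(−0.02780 × 35.1)
  = 16.20 × 0.3769 = 6.106 mg/L

6.1 mg/L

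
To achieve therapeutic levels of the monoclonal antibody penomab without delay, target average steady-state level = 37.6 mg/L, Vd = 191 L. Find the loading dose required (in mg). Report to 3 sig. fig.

LD = Css × Vd = 37.6 × 191 = 7182 mg

7180 mg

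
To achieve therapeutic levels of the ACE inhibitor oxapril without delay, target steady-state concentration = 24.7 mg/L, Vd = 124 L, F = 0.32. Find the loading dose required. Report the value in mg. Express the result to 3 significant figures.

9570 mg

LD = Css × Vd / F = 24.7 × 124 / 0.32 = 9571 mg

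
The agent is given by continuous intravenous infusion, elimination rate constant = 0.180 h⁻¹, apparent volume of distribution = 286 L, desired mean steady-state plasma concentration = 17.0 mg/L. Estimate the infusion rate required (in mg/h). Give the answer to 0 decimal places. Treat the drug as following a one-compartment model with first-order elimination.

875 mg/h

CL = k × Vd = 0.1800 × 286 = 51.48 L/h
At steady state, infusion rate R₀ = Css × CL = 17.0 × 51.48 = 875.2 mg/h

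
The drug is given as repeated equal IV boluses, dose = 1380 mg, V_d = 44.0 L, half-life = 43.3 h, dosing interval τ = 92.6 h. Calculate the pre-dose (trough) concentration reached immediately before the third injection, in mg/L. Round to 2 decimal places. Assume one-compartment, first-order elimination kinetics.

8.74 mg/L

C₀ per dose = Dose / Vd = 1380 / 44.0 = 31.36 mg/L
k = ln2 / t½ = 0.693147 / 43.3 = 0.01601 h⁻¹
Fraction remaining after one interval: r = e^(−kτ) = e^(−0.01601 × 92.6) = 0.2271
Before dose 3, 2 doses have been given (aged 1τ, 2τ).
C_trough = C₀ × (r + r²) = 31.36 × (0.2271 + 0.05157) = 8.739 mg/L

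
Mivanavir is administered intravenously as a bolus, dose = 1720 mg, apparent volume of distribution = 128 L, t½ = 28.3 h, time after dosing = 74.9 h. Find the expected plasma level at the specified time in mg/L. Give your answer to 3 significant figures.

C₀ = Dose / Vd = 1720 / 128 = 13.44 mg/L
k = ln2 / t½ = 0.693147 / 28.3 = 0.02449 h⁻¹
C = C₀ · e^(−k·t) = 13.44 × e^(−0.02449 × 74.9)
  = 13.44 × 0.1597 = 2.146 mg/L

2.15 mg/L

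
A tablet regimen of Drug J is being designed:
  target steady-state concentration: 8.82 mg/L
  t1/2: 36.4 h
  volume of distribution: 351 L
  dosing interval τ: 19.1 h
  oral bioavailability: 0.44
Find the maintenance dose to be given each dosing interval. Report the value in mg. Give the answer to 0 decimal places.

k = ln2 / t½ = 0.693147 / 36.4 = 0.01904 h⁻¹
CL = k × Vd = 0.01904 × 351 = 6.683 L/h
At steady state, F × (Dose/τ) = Css × CL.
Dose = Css × CL × τ / F = 8.82 × 6.683 × 19.1 / 0.44 = 2559 mg

2559 mg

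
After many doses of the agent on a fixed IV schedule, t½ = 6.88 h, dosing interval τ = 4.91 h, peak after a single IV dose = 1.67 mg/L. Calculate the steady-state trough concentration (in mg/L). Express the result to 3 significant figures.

k = ln2 / t½ = 0.693147 / 6.88 = 0.1007 h⁻¹
e^(−kτ) = e^(−0.1007 × 4.91) = 0.6099
Accumulation ratio R = 1 / (1 − e^(−kτ)) = 1 / (1 − 0.6099) = 2.563
Steady-state trough = C₀ × R × e^(−kτ) = 1.67 × 2.563 × 0.6099 = 2.611 mg/L

2.61 mg/L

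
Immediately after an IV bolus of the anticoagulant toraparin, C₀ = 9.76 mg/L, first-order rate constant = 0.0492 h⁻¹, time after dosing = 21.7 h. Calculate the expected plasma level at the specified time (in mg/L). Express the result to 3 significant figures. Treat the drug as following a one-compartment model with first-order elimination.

3.36 mg/L

C = C₀ · e^(−k·t) = 9.760 × e^(−0.04920 × 21.7)
  = 9.760 × 0.3438 = 3.355 mg/L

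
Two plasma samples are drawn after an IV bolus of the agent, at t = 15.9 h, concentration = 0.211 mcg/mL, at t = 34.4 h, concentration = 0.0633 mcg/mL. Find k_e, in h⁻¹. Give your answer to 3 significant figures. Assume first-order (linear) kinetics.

k = ln(C₁/C₂) / (t₂ − t₁) = ln(0.211/0.0633) / (34.4 − 15.9)
  = 1.204 / 18.50 = 0.06508 h⁻¹

0.0651 h⁻¹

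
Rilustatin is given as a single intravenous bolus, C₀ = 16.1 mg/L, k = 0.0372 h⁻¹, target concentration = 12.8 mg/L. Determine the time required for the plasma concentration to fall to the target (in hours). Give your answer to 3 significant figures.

6.17 h

t = ln(C₀ / C) / k = ln(16.10 / 12.8) / 0.03720
  = ln(1.258) / 0.03720 = 0.2295 / 0.03720 = 6.169 h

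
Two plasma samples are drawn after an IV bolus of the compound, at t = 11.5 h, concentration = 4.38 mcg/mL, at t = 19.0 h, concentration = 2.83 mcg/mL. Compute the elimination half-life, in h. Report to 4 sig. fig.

k = ln(C₁/C₂) / (t₂ − t₁) = ln(4.38/2.83) / (19.0 − 11.5)
  = 0.4368 / 7.500 = 0.05824 h⁻¹
t½ = ln2 / k = 0.693147 / 0.05824 = 11.90 h

11.90 h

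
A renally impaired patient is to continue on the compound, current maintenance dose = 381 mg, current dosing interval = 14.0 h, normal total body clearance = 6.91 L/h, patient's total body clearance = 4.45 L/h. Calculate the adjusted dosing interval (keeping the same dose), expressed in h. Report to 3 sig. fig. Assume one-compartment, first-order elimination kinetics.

To keep the same average steady-state level, dosing rate must scale with clearance.
CL ratio = 4.45 / 6.91 = 0.6440
New interval (same dose) = 14.0 / 0.6440 = 21.74 h

21.7 h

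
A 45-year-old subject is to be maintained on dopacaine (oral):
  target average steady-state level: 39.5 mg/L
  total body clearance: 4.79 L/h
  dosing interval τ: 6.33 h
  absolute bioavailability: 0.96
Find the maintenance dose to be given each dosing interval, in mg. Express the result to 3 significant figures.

1250 mg

At steady state, F × (Dose/τ) = Css × CL.
Dose = Css × CL × τ / F = 39.5 × 4.790 × 6.33 / 0.96 = 1248 mg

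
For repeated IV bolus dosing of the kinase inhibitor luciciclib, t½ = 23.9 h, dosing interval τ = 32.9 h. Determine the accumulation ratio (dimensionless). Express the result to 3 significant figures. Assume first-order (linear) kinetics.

k = ln2 / t½ = 0.693147 / 23.9 = 0.02900 h⁻¹
e^(−kτ) = e^(−0.02900 × 32.9) = 0.3852
Accumulation ratio R = 1 / (1 − e^(−kτ)) = 1 / (1 − 0.3852) = 1.627

1.63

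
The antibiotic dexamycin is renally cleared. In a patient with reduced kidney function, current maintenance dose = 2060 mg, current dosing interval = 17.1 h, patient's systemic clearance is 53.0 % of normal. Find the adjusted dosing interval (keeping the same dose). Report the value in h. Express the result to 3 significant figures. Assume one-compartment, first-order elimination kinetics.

To keep the same average steady-state level, dosing rate must scale with clearance.
CL ratio = 53.0 / 100 = 0.5300
New interval (same dose) = 17.1 / 0.5300 = 32.26 h

32.3 h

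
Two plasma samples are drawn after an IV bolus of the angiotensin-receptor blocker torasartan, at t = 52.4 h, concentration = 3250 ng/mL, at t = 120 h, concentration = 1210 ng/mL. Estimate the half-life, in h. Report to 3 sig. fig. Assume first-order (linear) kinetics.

47.4 h

k = ln(C₁/C₂) / (t₂ − t₁) = ln(3250/1210) / (120 − 52.4)
  = 0.9880 / 67.60 = 0.01462 h⁻¹
t½ = ln2 / k = 0.693147 / 0.01462 = 47.41 h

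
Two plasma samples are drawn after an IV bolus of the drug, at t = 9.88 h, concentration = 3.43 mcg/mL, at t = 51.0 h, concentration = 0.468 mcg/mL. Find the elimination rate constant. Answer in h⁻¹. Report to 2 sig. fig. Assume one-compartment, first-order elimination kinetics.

k = ln(C₁/C₂) / (t₂ − t₁) = ln(3.43/0.468) / (51.0 − 9.88)
  = 1.992 / 41.12 = 0.04844 h⁻¹

0.048 h⁻¹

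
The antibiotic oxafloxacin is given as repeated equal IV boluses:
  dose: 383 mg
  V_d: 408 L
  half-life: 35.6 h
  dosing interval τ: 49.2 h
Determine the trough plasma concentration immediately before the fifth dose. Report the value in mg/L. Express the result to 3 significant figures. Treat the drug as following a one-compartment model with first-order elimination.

C₀ per dose = Dose / Vd = 383 / 408 = 0.9387 mg/L
k = ln2 / t½ = 0.693147 / 35.6 = 0.01947 h⁻¹
Fraction remaining after one interval: r = e^(−kτ) = e^(−0.01947 × 49.2) = 0.3837
Before dose 5, 4 doses have been given (aged 1τ, 2τ, 3τ, 4τ).
C_trough = C₀ × (r + r² + … + r^4) = C₀ × r(1−r^4)/(1−r)
        = 0.9387 × 0.3837 × (1 − 0.02168) / (1 − 0.3837) = 0.5718 mg/L

0.572 mg/L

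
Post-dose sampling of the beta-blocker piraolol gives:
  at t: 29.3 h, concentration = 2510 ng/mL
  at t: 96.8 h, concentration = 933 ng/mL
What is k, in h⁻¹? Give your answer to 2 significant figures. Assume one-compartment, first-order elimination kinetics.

k = ln(C₁/C₂) / (t₂ − t₁) = ln(2510/933) / (96.8 − 29.3)
  = 0.9896 / 67.50 = 0.01466 h⁻¹

0.015 h⁻¹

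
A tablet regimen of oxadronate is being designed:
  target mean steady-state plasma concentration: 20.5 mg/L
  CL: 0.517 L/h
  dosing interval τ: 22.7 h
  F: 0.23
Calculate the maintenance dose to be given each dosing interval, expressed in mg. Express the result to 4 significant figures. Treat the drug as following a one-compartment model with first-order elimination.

1046 mg

At steady state, F × (Dose/τ) = Css × CL.
Dose = Css × CL × τ / F = 20.5 × 0.5170 × 22.7 / 0.23 = 1046 mg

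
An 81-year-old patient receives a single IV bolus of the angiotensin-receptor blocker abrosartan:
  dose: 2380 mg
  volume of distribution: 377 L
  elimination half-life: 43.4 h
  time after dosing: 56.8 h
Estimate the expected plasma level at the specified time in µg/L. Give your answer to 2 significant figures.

C₀ = Dose / Vd = 2380 / 377 = 6.313 mg/L
k = ln2 / t½ = 0.693147 / 43.4 = 0.01597 h⁻¹
C = C₀ · e^(−k·t) = 6.313 × e^(−0.01597 × 56.8)
  = 6.313 × 0.4037 = 2.549 mg/L
Convert: 2.549 mg/L × 1000 = 2549 µg/L

2500 µg/L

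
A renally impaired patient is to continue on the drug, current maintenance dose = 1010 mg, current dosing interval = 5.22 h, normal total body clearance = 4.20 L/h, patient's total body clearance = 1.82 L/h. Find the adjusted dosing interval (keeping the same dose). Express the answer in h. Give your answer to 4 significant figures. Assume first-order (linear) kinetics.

12.05 h

To keep the same average steady-state level, dosing rate must scale with clearance.
CL ratio = 1.82 / 4.20 = 0.4333
New interval (same dose) = 5.22 / 0.4333 = 12.05 h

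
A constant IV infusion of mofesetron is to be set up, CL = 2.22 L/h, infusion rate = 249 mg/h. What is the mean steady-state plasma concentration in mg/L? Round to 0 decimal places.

112 mg/L

At steady state Css = R₀ / CL = 249 / 2.220 = 112.2 mg/L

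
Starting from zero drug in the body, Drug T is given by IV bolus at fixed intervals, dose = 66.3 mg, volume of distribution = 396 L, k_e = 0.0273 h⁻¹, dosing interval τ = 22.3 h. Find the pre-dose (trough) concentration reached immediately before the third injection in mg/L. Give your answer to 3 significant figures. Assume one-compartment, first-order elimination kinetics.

C₀ per dose = Dose / Vd = 66.3 / 396 = 0.1674 mg/L
Fraction remaining after one interval: r = e^(−kτ) = e^(−0.02730 × 22.3) = 0.5440
Before dose 3, 2 doses have been given (aged 1τ, 2τ).
C_trough = C₀ × (r + r²) = 0.1674 × (0.5440 + 0.2959) = 0.1406 mg/L

0.141 mg/L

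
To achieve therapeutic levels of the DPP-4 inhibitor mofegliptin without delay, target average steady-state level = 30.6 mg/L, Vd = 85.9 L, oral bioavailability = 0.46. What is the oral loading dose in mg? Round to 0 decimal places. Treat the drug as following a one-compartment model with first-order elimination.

5714 mg

LD = Css × Vd / F = 30.6 × 85.9 / 0.46 = 5714 mg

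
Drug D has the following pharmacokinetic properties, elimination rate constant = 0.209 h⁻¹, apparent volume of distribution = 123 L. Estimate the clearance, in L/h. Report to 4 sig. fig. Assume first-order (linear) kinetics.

CL = k × Vd = 0.209 × 123 = 25.71 L/h

25.71 L/h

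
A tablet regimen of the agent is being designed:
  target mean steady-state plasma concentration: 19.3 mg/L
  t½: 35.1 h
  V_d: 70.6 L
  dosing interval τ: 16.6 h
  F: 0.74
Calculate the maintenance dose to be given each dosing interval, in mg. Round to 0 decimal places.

k = ln2 / t½ = 0.693147 / 35.1 = 0.01975 h⁻¹
CL = k × Vd = 0.01975 × 70.6 = 1.394 L/h
At steady state, F × (Dose/τ) = Css × CL.
Dose = Css × CL × τ / F = 19.3 × 1.394 × 16.6 / 0.74 = 603.5 mg

604 mg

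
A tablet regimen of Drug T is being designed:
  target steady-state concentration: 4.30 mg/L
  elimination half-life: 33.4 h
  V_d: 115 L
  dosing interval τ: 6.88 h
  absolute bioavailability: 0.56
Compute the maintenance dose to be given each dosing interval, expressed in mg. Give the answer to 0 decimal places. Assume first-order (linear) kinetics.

k = ln2 / t½ = 0.693147 / 33.4 = 0.02075 h⁻¹
CL = k × Vd = 0.02075 × 115 = 2.386 L/h
At steady state, F × (Dose/τ) = Css × CL.
Dose = Css × CL × τ / F = 4.30 × 2.386 × 6.88 / 0.56 = 126.0 mg

126 mg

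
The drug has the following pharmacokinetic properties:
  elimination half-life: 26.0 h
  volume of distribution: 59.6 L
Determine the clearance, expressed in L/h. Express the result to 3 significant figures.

k = ln2 / t½ = 0.693147 / 26.0 = 0.02666 h⁻¹
CL = k × Vd = 0.02666 × 59.6 = 1.589 L/h

1.59 L/h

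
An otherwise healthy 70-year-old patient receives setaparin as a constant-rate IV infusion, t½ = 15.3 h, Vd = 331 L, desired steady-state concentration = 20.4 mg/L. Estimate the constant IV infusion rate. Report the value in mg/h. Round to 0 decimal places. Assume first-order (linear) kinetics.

k = ln2 / t½ = 0.693147 / 15.3 = 0.04530 h⁻¹
CL = k × Vd = 0.04530 × 331 = 14.99 L/h
At steady state, infusion rate R₀ = Css × CL = 20.4 × 14.99 = 305.8 mg/h

306 mg/h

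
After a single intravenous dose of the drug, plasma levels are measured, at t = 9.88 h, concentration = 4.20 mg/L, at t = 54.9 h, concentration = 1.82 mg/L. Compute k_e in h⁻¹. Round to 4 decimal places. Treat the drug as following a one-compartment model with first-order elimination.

0.0186 h⁻¹

k = ln(C₁/C₂) / (t₂ − t₁) = ln(4.20/1.82) / (54.9 − 9.88)
  = 0.8362 / 45.02 = 0.01857 h⁻¹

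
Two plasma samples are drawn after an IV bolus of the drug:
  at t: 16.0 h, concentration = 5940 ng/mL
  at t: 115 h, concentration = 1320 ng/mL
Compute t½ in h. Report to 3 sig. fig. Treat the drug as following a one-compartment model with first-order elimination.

k = ln(C₁/C₂) / (t₂ − t₁) = ln(5940/1320) / (115 − 16.0)
  = 1.504 / 99.00 = 0.01519 h⁻¹
t½ = ln2 / k = 0.693147 / 0.01519 = 45.63 h

45.6 h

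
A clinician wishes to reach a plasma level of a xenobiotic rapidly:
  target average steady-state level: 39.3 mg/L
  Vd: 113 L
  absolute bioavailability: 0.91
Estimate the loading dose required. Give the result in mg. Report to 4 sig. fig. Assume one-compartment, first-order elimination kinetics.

4880 mg

LD = Css × Vd / F = 39.3 × 113 / 0.91 = 4880 mg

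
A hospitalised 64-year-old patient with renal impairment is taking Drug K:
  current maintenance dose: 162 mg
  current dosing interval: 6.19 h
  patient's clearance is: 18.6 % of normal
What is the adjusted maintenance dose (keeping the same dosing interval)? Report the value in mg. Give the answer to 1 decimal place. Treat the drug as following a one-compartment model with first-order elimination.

30.1 mg

To keep the same average steady-state level, dosing rate must scale with clearance.
CL ratio = 18.6 / 100 = 0.1860
New dose (same interval) = 162 × 0.1860 = 30.13 mg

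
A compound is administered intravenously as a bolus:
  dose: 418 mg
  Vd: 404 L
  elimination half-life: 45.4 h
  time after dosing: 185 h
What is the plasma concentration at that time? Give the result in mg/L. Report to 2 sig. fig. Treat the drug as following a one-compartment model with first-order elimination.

0.061 mg/L

C₀ = Dose / Vd = 418.0 / 404 = 1.035 mg/L
k = ln2 / t½ = 0.693147 / 45.4 = 0.01527 h⁻¹
C = C₀ · e^(−k·t) = 1.035 × e^(−0.01527 × 185)
  = 1.035 × 0.05931 = 0.06139 mg/L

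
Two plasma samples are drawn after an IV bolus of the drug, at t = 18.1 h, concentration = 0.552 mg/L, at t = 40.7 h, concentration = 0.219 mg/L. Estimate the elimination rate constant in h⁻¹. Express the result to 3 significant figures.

0.0409 h⁻¹

k = ln(C₁/C₂) / (t₂ − t₁) = ln(0.552/0.219) / (40.7 − 18.1)
  = 0.9245 / 22.60 = 0.04091 h⁻¹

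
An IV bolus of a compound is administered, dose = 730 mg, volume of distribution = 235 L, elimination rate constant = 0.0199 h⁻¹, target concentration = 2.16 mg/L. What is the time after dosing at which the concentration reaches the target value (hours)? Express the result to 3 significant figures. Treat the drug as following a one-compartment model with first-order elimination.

C₀ = Dose / Vd = 730.0 / 235 = 3.106 mg/L
t = ln(C₀ / C) / k = ln(3.106 / 2.16) / 0.01990
  = ln(1.438) / 0.01990 = 0.3633 / 0.01990 = 18.26 h

18.3 h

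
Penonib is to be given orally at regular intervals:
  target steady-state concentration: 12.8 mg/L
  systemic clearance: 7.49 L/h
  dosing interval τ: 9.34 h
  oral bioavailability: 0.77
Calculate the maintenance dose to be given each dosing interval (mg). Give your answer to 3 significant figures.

1160 mg

At steady state, F × (Dose/τ) = Css × CL.
Dose = Css × CL × τ / F = 12.8 × 7.490 × 9.34 / 0.77 = 1163 mg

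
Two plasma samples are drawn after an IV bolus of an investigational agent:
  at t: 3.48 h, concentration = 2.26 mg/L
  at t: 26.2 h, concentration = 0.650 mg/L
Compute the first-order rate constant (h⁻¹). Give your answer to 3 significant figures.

k = ln(C₁/C₂) / (t₂ − t₁) = ln(2.26/0.650) / (26.2 − 3.48)
  = 1.246 / 22.72 = 0.05484 h⁻¹

0.0548 h⁻¹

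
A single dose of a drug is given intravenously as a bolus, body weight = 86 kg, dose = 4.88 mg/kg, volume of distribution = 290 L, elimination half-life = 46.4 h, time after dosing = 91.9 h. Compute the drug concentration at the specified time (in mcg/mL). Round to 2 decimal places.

Total dose = 4.88 × 86 = 419.7 mg
C₀ = Dose / Vd = 419.7 / 290 = 1.447 mg/L
k = ln2 / t½ = 0.693147 / 46.4 = 0.01494 h⁻¹
C = C₀ · e^(−k·t) = 1.447 × e^(−0.01494 × 91.9)
  = 1.447 × 0.2533 = 0.3665 mg/L
(0.3665 mg/L = 0.3665 mcg/mL)

0.37 mcg/mL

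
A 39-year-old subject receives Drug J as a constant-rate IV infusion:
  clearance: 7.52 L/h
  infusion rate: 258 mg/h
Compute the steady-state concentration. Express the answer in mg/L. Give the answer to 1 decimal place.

34.3 mg/L

At steady state Css = R₀ / CL = 258 / 7.520 = 34.31 mg/L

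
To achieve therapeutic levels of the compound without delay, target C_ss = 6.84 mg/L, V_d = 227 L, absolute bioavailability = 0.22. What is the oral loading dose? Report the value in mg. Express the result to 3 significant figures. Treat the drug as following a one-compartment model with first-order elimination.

7060 mg

LD = Css × Vd / F = 6.84 × 227 / 0.22 = 7058 mg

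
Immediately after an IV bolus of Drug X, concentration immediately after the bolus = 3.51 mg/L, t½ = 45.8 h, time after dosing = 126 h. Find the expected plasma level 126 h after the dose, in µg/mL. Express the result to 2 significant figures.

k = ln2 / t½ = 0.693147 / 45.8 = 0.01513 h⁻¹
C = C₀ · e^(−k·t) = 3.510 × e^(−0.01513 × 126)
  = 3.510 × 0.1486 = 0.5216 mg/L
(0.5216 mg/L = 0.5216 µg/mL)

0.52 µg/mL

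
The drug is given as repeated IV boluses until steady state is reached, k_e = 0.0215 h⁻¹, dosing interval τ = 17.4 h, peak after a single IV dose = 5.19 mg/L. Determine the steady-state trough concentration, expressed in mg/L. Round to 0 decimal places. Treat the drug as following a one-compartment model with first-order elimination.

11 mg/L

e^(−kτ) = e^(−0.02150 × 17.4) = 0.6879
Accumulation ratio R = 1 / (1 − e^(−kτ)) = 1 / (1 − 0.6879) = 3.204
Steady-state trough = C₀ × R × e^(−kτ) = 5.19 × 3.204 × 0.6879 = 11.44 mg/L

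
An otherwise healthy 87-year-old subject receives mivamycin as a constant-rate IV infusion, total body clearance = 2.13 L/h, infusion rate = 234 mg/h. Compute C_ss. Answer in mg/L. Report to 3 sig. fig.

At steady state Css = R₀ / CL = 234 / 2.130 = 109.9 mg/L

110 mg/L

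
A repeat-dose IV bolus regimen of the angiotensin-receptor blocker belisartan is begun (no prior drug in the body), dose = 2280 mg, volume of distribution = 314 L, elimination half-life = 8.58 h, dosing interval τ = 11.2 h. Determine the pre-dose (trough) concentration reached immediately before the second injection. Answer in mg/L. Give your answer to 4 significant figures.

2.938 mg/L

C₀ per dose = Dose / Vd = 2280 / 314 = 7.261 mg/L
k = ln2 / t½ = 0.693147 / 8.58 = 0.08079 h⁻¹
Fraction remaining after one interval: r = e^(−kτ) = e^(−0.08079 × 11.2) = 0.4046
Before dose 2, 1 dose has been given (aged 1τ).
C_trough = C₀ × r = 7.261 × 0.4046 = 2.938 mg/L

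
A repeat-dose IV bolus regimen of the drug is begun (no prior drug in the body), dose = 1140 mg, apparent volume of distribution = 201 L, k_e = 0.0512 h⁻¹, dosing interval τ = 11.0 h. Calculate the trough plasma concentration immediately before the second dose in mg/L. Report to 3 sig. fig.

3.23 mg/L

C₀ per dose = Dose / Vd = 1140 / 201 = 5.672 mg/L
Fraction remaining after one interval: r = e^(−kτ) = e^(−0.05120 × 11.0) = 0.5694
Before dose 2, 1 dose has been given (aged 1τ).
C_trough = C₀ × r = 5.672 × 0.5694 = 3.230 mg/L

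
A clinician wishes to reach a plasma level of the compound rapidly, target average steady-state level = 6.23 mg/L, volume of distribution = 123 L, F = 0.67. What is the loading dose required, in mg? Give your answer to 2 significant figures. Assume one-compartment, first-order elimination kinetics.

LD = Css × Vd / F = 6.23 × 123 / 0.67 = 1144 mg

1100 mg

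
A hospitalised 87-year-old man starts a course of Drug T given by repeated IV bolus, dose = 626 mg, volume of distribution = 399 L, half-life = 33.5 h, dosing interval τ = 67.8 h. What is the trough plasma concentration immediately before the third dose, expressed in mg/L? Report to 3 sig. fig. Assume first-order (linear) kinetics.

C₀ per dose = Dose / Vd = 626 / 399 = 1.569 mg/L
k = ln2 / t½ = 0.693147 / 33.5 = 0.02069 h⁻¹
Fraction remaining after one interval: r = e^(−kτ) = e^(−0.02069 × 67.8) = 0.2459
Before dose 3, 2 doses have been given (aged 1τ, 2τ).
C_trough = C₀ × (r + r²) = 1.569 × (0.2459 + 0.06047) = 0.4807 mg/L

0.481 mg/L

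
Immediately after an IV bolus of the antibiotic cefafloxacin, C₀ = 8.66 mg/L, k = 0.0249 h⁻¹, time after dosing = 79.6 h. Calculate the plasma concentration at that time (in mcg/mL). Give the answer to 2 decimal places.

1.19 mcg/mL

C = C₀ · e^(−k·t) = 8.660 × e^(−0.02490 × 79.6)
  = 8.660 × 0.1378 = 1.193 mg/L
(1.193 mg/L = 1.193 mcg/mL)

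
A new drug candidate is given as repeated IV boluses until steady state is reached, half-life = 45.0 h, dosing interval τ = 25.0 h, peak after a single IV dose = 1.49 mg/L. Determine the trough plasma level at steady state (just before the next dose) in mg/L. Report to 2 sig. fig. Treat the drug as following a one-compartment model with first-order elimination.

3.2 mg/L

k = ln2 / t½ = 0.693147 / 45.0 = 0.01540 h⁻¹
e^(−kτ) = e^(−0.01540 × 25.0) = 0.6805
Accumulation ratio R = 1 / (1 − e^(−kτ)) = 1 / (1 − 0.6805) = 3.130
Steady-state trough = C₀ × R × e^(−kτ) = 1.49 × 3.130 × 0.6805 = 3.174 mg/L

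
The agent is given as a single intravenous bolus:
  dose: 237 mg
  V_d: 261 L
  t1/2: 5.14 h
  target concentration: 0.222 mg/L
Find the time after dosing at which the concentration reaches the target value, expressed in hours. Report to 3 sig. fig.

10.4 h

C₀ = Dose / Vd = 237.0 / 261 = 0.9080 mg/L
k = ln2 / t½ = 0.693147 / 5.14 = 0.1349 h⁻¹
t = ln(C₀ / C) / k = ln(0.9080 / 0.222) / 0.1349
  = ln(4.090) / 0.1349 = 1.409 / 0.1349 = 10.44 h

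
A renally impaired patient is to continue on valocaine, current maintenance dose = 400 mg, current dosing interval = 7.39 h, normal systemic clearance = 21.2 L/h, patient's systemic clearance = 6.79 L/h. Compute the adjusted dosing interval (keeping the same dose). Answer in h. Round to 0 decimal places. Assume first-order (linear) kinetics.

To keep the same average steady-state level, dosing rate must scale with clearance.
CL ratio = 6.79 / 21.2 = 0.3203
New interval (same dose) = 7.39 / 0.3203 = 23.07 h

23 h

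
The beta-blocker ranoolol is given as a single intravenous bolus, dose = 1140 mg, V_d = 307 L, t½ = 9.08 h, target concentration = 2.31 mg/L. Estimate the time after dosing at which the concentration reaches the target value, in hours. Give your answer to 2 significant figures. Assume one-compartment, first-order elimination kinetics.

C₀ = Dose / Vd = 1140 / 307 = 3.713 mg/L
k = ln2 / t½ = 0.693147 / 9.08 = 0.07634 h⁻¹
t = ln(C₀ / C) / k = ln(3.713 / 2.31) / 0.07634
  = ln(1.607) / 0.07634 = 0.4744 / 0.07634 = 6.214 h

6.2 h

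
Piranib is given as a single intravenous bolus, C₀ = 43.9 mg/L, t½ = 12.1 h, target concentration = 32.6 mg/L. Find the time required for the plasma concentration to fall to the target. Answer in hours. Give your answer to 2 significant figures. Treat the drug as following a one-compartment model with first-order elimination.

5.2 h

k = ln2 / t½ = 0.693147 / 12.1 = 0.05728 h⁻¹
t = ln(C₀ / C) / k = ln(43.90 / 32.6) / 0.05728
  = ln(1.347) / 0.05728 = 0.2979 / 0.05728 = 5.201 h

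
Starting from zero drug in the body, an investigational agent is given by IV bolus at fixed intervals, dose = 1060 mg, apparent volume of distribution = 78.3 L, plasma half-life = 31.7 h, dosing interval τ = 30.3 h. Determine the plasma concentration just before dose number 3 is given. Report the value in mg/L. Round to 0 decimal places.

11 mg/L

C₀ per dose = Dose / Vd = 1060 / 78.3 = 13.54 mg/L
k = ln2 / t½ = 0.693147 / 31.7 = 0.02187 h⁻¹
Fraction remaining after one interval: r = e^(−kτ) = e^(−0.02187 × 30.3) = 0.5155
Before dose 3, 2 doses have been given (aged 1τ, 2τ).
C_trough = C₀ × (r + r²) = 13.54 × (0.5155 + 0.2657) = 10.58 mg/L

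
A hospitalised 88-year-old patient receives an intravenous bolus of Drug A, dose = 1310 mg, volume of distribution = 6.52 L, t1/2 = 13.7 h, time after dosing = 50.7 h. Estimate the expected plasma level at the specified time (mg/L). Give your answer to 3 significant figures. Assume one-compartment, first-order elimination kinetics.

15.5 mg/L

C₀ = Dose / Vd = 1310 / 6.52 = 200.9 mg/L
k = ln2 / t½ = 0.693147 / 13.7 = 0.05059 h⁻¹
C = C₀ · e^(−k·t) = 200.9 × e^(−0.05059 × 50.7)
  = 200.9 × 0.07693 = 15.46 mg/L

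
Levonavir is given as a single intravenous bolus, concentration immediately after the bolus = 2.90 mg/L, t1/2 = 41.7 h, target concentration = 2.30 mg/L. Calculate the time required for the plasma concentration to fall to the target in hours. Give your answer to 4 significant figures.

13.95 h

k = ln2 / t½ = 0.693147 / 41.7 = 0.01662 h⁻¹
t = ln(C₀ / C) / k = ln(2.900 / 2.30) / 0.01662
  = ln(1.261) / 0.01662 = 0.2319 / 0.01662 = 13.95 h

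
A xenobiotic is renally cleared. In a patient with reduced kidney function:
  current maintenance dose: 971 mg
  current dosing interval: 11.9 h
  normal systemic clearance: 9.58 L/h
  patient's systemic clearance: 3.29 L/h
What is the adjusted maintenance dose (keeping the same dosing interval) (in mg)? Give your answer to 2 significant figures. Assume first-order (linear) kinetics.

330 mg

To keep the same average steady-state level, dosing rate must scale with clearance.
CL ratio = 3.29 / 9.58 = 0.3434
New dose (same interval) = 971 × 0.3434 = 333.4 mg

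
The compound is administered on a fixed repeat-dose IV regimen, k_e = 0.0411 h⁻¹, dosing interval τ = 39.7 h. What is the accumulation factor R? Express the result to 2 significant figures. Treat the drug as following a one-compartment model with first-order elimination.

1.2

e^(−kτ) = e^(−0.04110 × 39.7) = 0.1956
Accumulation ratio R = 1 / (1 − e^(−kτ)) = 1 / (1 − 0.1956) = 1.243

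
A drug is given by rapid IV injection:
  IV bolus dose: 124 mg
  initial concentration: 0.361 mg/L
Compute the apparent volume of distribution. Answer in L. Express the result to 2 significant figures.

Vd = Dose / C₀ = 124.0 / 0.361 = 343.5 L

340 L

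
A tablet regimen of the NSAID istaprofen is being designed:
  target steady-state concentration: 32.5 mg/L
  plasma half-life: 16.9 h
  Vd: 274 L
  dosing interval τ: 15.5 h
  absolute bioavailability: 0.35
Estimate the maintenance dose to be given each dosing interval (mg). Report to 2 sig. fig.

16000 mg

k = ln2 / t½ = 0.693147 / 16.9 = 0.04101 h⁻¹
CL = k × Vd = 0.04101 × 274 = 11.24 L/h
At steady state, F × (Dose/τ) = Css × CL.
Dose = Css × CL × τ / F = 32.5 × 11.24 × 15.5 / 0.35 = 16180 mg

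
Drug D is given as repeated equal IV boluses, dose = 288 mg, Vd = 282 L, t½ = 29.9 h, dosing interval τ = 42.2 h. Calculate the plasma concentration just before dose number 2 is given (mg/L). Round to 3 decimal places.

0.384 mg/L

C₀ per dose = Dose / Vd = 288 / 282 = 1.021 mg/L
k = ln2 / t½ = 0.693147 / 29.9 = 0.02318 h⁻¹
Fraction remaining after one interval: r = e^(−kτ) = e^(−0.02318 × 42.2) = 0.3760
Before dose 2, 1 dose has been given (aged 1τ).
C_trough = C₀ × r = 1.021 × 0.3760 = 0.3839 mg/L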